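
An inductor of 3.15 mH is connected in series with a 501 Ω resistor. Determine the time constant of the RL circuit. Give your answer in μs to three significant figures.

τ ≈ 6.29 μs

τ = L/R = (3.150×10^-3 H)/(501 Ω) = 6.287×10^-6 s.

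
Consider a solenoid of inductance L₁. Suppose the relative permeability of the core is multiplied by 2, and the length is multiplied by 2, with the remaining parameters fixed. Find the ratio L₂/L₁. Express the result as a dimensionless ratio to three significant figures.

L₂/L₁ = 1.00

For a solenoid, L ∝ μᵣN²A/ℓ.
L₂/L₁ = (2) × (2)^-1 = 1.00.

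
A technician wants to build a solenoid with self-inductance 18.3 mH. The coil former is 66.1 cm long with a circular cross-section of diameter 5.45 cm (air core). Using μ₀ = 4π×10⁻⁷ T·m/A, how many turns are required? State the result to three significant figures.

A = π(d/2)² = π(2.725×10^-2 m)² = 2.333×10^-3 m².
From L = μ₀N²A/ℓ, N = √(Lℓ / (μ₀A)).
N = √[(1.830×10^-2)(0.661) / ((4π×10⁻⁷)×2.333×10^-3)] = √(4.126×10^6) ≈ 2031.3.

N ≈ 2030 turns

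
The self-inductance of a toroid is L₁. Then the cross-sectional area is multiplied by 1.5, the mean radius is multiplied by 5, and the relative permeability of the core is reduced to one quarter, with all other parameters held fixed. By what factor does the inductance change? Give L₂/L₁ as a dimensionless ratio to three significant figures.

L₂/L₁ = 0.0750

For a toroid, L ∝ μᵣN²A/R.
L₂/L₁ = (1.5) × (5)^-1 × (0.25) = 0.0750.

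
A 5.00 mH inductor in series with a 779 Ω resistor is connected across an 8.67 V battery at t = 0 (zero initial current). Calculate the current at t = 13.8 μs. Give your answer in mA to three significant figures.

I ≈ 9.83 mA

τ = L/R = 5.000×10^-3/779 = 6.418×10^-6 s; final current I_∞ = ε/R = 8.67/779 = 1.113×10^-2 A.
I(t) = I_∞(1 − e^(−t/τ)) with t/τ = 2.150.
I = (1.113×10^-2)(1 − e^(−2.150)) = 9.833×10^-3 A.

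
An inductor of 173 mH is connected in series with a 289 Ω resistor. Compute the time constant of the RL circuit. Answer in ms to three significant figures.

τ ≈ 0.599 ms

τ = L/R = (0.173 H)/(289 Ω) = 5.986×10^-4 s.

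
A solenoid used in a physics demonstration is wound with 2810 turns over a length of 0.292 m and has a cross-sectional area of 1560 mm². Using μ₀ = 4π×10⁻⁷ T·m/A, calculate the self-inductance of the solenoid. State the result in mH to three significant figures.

A = 1560 mm² = 1.560×10^-3 m².
For a long solenoid, L = μ₀N²A/ℓ.
L = (4π×10⁻⁷)(2810)²(1.560×10^-3)/(0.292 m) = 5.301×10^-2 H.

L ≈ 53.0 mH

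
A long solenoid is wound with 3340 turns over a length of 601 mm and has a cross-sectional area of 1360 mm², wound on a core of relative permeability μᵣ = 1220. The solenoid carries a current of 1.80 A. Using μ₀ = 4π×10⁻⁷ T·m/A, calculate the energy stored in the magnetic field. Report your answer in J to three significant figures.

U ≈ 62.7 J

A = 1360 mm² = 1.360×10^-3 m².
L = μ₀μᵣN²A/ℓ = (4π×10⁻⁷)(1220)(3340)²(1.360×10^-3)/(0.601) = 38.7 H.
U = ½LI² = ½(38.7)(1.80)² = 62.7 J.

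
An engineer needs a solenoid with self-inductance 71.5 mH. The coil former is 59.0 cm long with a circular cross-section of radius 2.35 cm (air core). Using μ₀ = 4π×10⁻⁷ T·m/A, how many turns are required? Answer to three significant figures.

N ≈ 4400 turns

A = πr² = π(2.350×10^-2 m)² = 1.7349×10^-3 m².
From L = μ₀N²A/ℓ, N = √(Lℓ / (μ₀A)).
N = √[(7.150×10^-2)(0.59) / ((4π×10⁻⁷)×1.7349×10^-3)] = √(1.9349×10^7) ≈ 4398.8.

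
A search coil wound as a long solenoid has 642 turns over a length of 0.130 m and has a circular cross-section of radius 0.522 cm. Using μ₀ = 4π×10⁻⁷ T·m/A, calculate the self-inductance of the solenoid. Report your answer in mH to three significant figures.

L ≈ 0.341 mH

A = πr² = π(5.220×10^-3 m)² = 8.560×10^-5 m².
For a long solenoid, L = μ₀N²A/ℓ.
L = (4π×10⁻⁷)(642)²(8.560×10^-5)/(0.13 m) = 3.411×10^-4 H.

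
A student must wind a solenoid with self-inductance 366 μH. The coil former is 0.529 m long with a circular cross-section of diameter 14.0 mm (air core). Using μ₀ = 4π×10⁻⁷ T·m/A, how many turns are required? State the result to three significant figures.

A = π(d/2)² = π(7.000×10^-3 m)² = 1.539×10^-4 m².
From L = μ₀N²A/ℓ, N = √(Lℓ / (μ₀A)).
N = √[(3.660×10^-4)(0.529) / ((4π×10⁻⁷)×1.539×10^-4)] = √(1.001×10^6) ≈ 1000.4.

N ≈ 1000 turns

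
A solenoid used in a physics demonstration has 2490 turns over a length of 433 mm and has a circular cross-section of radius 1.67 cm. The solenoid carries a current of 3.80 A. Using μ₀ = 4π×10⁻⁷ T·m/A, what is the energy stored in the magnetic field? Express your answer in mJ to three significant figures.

U ≈ 114 mJ

A = πr² = π(1.670×10^-2 m)² = 8.762×10^-4 m².
L = μ₀N²A/ℓ = (4π×10⁻⁷)(2490)²(8.762×10^-4)/(0.433) = 1.577×10^-2 H.
U = ½LI² = ½(1.577×10^-2)(3.80)² = 0.1138 J.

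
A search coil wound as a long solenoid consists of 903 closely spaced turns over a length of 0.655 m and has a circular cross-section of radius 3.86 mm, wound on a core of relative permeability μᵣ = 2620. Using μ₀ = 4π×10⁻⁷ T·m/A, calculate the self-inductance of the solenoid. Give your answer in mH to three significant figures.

A = πr² = π(3.860×10^-3 m)² = 4.681×10^-5 m².
For a long solenoid, L = μ₀μᵣN²A/ℓ.
L = (4π×10⁻⁷)(2620)(903)²(4.681×10^-5)/(0.655 m) = 0.1919 H.

L ≈ 192 mH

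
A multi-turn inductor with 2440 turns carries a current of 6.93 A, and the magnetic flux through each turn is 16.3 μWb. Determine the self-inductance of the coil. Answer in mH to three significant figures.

L ≈ 5.74 mH

Self-inductance is defined by L = NΦ_B/I (flux linkage over current).
L = (2440)(1.630×10^-5 Wb)/(6.93 A) = 5.739×10^-3 H.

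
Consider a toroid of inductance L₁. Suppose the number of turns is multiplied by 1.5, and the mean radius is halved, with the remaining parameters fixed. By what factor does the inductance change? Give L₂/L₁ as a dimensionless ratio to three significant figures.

L₂/L₁ = 4.50

For a toroid, L ∝ μᵣN²A/R.
L₂/L₁ = (1.5)^2 × (0.5)^-1 = 4.50.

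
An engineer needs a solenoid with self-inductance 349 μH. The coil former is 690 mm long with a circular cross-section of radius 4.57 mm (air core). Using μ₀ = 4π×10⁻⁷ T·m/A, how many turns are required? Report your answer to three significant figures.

A = πr² = π(4.570×10^-3 m)² = 6.561×10^-5 m².
From L = μ₀N²A/ℓ, N = √(Lℓ / (μ₀A)).
N = √[(3.490×10^-4)(0.69) / ((4π×10⁻⁷)×6.561×10^-5)] = √(2.921×10^6) ≈ 1709.0.

N ≈ 1710 turns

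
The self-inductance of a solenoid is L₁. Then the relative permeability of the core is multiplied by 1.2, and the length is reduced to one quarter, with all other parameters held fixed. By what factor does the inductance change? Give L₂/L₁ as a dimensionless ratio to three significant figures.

L₂/L₁ = 4.80

For a solenoid, L ∝ μᵣN²A/ℓ.
L₂/L₁ = (1.2) × (0.25)^-1 = 4.80.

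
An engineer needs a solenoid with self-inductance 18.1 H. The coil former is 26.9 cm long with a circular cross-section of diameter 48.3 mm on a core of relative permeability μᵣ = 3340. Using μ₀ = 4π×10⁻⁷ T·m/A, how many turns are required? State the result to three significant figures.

A = π(d/2)² = π(2.415×10^-2 m)² = 1.832×10^-3 m².
From L = μ₀μᵣN²A/ℓ, N = √(Lℓ / (μ₀μᵣA)).
N = √[(18.1)(0.269) / ((4π×10⁻⁷)(3340)×1.832×10^-3)] = √(6.331×10^5) ≈ 795.7.

N ≈ 796 turns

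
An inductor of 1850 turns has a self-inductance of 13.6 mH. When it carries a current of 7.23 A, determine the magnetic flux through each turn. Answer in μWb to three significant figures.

Φ_B ≈ 53.2 μWb

From L = NΦ_B/I, the flux per turn is Φ_B = LI/N.
Φ_B = (1.360×10^-2 H)(7.23 A)/1850 = 5.315×10^-5 Wb.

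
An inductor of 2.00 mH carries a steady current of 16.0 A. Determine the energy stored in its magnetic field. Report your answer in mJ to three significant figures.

U ≈ 256 mJ

Stored magnetic energy: U = ½LI².
U = ½(2.000×10^-3 H)(16.0 A)² = 0.256 J.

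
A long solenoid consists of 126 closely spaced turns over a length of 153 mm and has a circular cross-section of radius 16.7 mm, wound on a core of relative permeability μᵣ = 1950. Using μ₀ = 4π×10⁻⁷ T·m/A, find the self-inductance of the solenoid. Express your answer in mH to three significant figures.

L ≈ 223 mH

A = πr² = π(1.670×10^-2 m)² = 8.762×10^-4 m².
For a long solenoid, L = μ₀μᵣN²A/ℓ.
L = (4π×10⁻⁷)(1950)(126)²(8.762×10^-4)/(0.153 m) = 0.2228 H.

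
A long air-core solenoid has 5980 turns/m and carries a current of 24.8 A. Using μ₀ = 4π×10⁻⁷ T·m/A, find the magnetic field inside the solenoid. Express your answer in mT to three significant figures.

Inside a long solenoid, B = μ₀nI.
B = (4π×10⁻⁷)(5.980×10^3 m⁻¹)(24.8 A) = 0.1864 T.

B ≈ 186 mT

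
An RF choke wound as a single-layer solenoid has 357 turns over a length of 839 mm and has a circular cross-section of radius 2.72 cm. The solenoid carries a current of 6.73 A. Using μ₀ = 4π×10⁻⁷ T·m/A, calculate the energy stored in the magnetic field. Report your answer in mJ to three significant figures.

A = πr² = π(2.720×10^-2 m)² = 2.324×10^-3 m².
L = μ₀N²A/ℓ = (4π×10⁻⁷)(357)²(2.324×10^-3)/(0.839) = 4.437×10^-4 H.
U = ½LI² = ½(4.437×10^-4)(6.73)² = 1.0048×10^-2 J.

U ≈ 10.0 mJ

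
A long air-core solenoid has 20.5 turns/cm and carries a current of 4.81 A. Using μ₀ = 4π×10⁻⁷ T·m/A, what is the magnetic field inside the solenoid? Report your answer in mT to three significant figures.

B ≈ 12.4 mT

Inside a long solenoid, B = μ₀nI.
B = (4π×10⁻⁷)(2.050×10^3 m⁻¹)(4.81 A) = 1.239×10^-2 T.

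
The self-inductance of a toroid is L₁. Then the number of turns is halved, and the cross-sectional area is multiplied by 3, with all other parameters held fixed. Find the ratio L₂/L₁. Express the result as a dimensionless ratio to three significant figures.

For a toroid, L ∝ μᵣN²A/R.
L₂/L₁ = (0.5)^2 × (3) = 0.750.

L₂/L₁ = 0.750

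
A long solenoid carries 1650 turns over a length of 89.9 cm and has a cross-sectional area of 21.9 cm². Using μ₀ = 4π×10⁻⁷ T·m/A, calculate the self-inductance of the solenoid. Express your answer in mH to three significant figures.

A = 21.9 cm² = 2.190×10^-3 m².
For a long solenoid, L = μ₀N²A/ℓ.
L = (4π×10⁻⁷)(1650)²(2.190×10^-3)/(0.899 m) = 8.334×10^-3 H.

L ≈ 8.33 mH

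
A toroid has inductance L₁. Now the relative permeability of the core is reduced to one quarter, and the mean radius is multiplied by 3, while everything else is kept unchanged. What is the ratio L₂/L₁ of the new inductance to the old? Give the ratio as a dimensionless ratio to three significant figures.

L₂/L₁ = 0.0833

For a toroid, L ∝ μᵣN²A/R.
L₂/L₁ = (0.25) × (3)^-1 = 0.0833.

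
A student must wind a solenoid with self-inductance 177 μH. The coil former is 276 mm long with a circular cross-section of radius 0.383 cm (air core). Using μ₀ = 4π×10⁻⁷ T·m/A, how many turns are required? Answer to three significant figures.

N ≈ 918 turns

A = πr² = π(3.830×10^-3 m)² = 4.608×10^-5 m².
From L = μ₀N²A/ℓ, N = √(Lℓ / (μ₀A)).
N = √[(1.770×10^-4)(0.276) / ((4π×10⁻⁷)×4.608×10^-5)] = √(8.436×10^5) ≈ 918.46.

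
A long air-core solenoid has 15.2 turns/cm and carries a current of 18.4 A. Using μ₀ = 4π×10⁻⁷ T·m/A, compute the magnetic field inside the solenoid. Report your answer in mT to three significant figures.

B ≈ 35.1 mT

Inside a long solenoid, B = μ₀nI.
B = (4π×10⁻⁷)(1.520×10^3 m⁻¹)(18.4 A) = 3.5146×10^-2 T.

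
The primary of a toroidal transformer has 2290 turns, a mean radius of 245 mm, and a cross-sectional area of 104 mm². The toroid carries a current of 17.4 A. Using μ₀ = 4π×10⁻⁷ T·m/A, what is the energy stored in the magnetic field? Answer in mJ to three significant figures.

U ≈ 67.4 mJ

L = μ₀N²A/(2πR) = (4π×10⁻⁷)(2290)²(1.040×10^-4)/(2π×0.245) = 4.452×10^-4 H.
U = ½LI² = ½(4.452×10^-4)(17.4)² = 6.740×10^-2 J.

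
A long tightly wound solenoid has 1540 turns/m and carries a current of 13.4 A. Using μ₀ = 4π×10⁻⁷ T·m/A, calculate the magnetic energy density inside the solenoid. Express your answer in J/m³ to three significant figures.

u ≈ 268 J/m³

B = μ₀nI = (4π×10⁻⁷)(1.540×10^3)(13.4) = 2.593×10^-2 T.
u = B²/(2μ₀) = (2.593×10^-2)²/(2×4π×10⁻⁷) = 267.6 J/m³.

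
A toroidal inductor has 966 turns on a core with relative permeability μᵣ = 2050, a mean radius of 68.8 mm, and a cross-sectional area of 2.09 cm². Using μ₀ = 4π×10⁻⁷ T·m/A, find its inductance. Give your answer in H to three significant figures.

L ≈ 1.16 H

For a thin toroid, L = μ₀μᵣN²A/(2πR).
L = (4π×10⁻⁷)(2050)(966)²(2.090×10^-4) / (2π×6.880×10^-2 m) = 1.162 H.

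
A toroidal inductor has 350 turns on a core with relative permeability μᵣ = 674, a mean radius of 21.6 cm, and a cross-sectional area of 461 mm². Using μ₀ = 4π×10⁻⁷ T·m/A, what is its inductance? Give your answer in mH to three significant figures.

For a thin toroid, L = μ₀μᵣN²A/(2πR).
L = (4π×10⁻⁷)(674)(350)²(4.610×10^-4) / (2π×0.216 m) = 3.524×10^-2 H.

L ≈ 35.2 mH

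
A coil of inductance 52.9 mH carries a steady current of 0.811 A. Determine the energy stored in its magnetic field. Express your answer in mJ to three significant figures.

Stored magnetic energy: U = ½LI².
U = ½(5.290×10^-2 H)(0.811 A)² = 1.740×10^-2 J.

U ≈ 17.4 mJ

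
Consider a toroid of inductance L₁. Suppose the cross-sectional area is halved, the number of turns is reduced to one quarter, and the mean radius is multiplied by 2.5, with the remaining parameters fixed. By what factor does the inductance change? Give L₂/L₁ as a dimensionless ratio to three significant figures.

L₂/L₁ = 0.0125

For a toroid, L ∝ μᵣN²A/R.
L₂/L₁ = (0.5) × (0.25)^2 × (2.5)^-1 = 0.0125.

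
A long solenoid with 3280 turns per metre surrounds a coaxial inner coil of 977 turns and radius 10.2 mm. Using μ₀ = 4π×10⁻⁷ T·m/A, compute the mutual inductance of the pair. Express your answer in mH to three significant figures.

M ≈ 1.32 mH

The outer solenoid produces a uniform field B₁ = μ₀n₁I₁ across the inner coil,
so the flux linkage is N₂Φ = N₂B₁A₂ = μ₀n₁N₂A₂·I₁, giving M = μ₀n₁N₂A₂.
A₂ = πr² = π(1.020×10^-2 m)² = 3.269×10^-4 m².
M = (4π×10⁻⁷)(3280)(977)(3.269×10^-4) = 1.316×10^-3 H.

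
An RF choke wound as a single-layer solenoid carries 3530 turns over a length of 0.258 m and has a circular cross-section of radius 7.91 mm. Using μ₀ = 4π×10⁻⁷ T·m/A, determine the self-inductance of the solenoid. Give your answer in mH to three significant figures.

A = πr² = π(7.910×10^-3 m)² = 1.966×10^-4 m².
For a long solenoid, L = μ₀N²A/ℓ.
L = (4π×10⁻⁷)(3530)²(1.966×10^-4)/(0.258 m) = 1.193×10^-2 H.

L ≈ 11.9 mH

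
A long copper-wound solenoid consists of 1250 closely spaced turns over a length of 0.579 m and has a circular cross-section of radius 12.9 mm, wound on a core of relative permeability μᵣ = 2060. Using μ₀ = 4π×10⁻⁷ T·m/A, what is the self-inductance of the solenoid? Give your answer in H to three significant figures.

A = πr² = π(1.290×10^-2 m)² = 5.228×10^-4 m².
For a long solenoid, L = μ₀μᵣN²A/ℓ.
L = (4π×10⁻⁷)(2060)(1250)²(5.228×10^-4)/(0.579 m) = 3.652 H.

L ≈ 3.65 H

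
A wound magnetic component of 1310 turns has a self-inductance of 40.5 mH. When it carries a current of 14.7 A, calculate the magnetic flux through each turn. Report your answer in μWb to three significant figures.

From L = NΦ_B/I, the flux per turn is Φ_B = LI/N.
Φ_B = (4.050×10^-2 H)(14.7 A)/1310 = 4.5447×10^-4 Wb.

Φ_B ≈ 454 μWb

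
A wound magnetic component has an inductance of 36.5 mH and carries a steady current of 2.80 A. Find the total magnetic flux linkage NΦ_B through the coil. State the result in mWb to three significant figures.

From L = NΦ_B/I, the flux linkage is NΦ_B = LI.
NΦ_B = (3.650×10^-2 H)(2.80 A) = 0.1022 Wb.

NΦ_B ≈ 102 mWb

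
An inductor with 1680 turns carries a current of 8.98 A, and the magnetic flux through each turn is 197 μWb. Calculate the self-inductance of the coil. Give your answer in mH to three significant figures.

L ≈ 36.9 mH

Self-inductance is defined by L = NΦ_B/I (flux linkage over current).
L = (1680)(1.970×10^-4 Wb)/(8.98 A) = 3.686×10^-2 H.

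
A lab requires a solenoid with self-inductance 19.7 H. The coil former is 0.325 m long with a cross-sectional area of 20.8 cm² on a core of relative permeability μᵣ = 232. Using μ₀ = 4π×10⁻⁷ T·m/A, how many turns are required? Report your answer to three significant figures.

A = 20.8 cm² = 2.080×10^-3 m².
From L = μ₀μᵣN²A/ℓ, N = √(Lℓ / (μ₀μᵣA)).
N = √[(19.7)(0.325) / ((4π×10⁻⁷)(232)×2.080×10^-3)] = √(1.056×10^7) ≈ 3249.3.

N ≈ 3250 turns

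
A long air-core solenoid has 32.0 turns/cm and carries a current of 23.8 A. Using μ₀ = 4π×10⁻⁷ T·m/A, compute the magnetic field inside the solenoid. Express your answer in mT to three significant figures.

Inside a long solenoid, B = μ₀nI.
B = (4π×10⁻⁷)(3.200×10^3 m⁻¹)(23.8 A) = 9.571×10^-2 T.

B ≈ 95.7 mT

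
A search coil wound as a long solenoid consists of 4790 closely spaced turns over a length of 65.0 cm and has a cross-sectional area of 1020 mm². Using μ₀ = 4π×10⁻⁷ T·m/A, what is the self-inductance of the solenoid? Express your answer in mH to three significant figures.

A = 1020 mm² = 1.020×10^-3 m².
For a long solenoid, L = μ₀N²A/ℓ.
L = (4π×10⁻⁷)(4790)²(1.020×10^-3)/(0.65 m) = 4.524×10^-2 H.

L ≈ 45.2 mH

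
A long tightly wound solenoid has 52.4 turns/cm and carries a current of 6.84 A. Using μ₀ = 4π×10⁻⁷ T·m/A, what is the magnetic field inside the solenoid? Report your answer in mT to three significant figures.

B ≈ 45.0 mT

Inside a long solenoid, B = μ₀nI.
B = (4π×10⁻⁷)(5.240×10^3 m⁻¹)(6.84 A) = 4.504×10^-2 T.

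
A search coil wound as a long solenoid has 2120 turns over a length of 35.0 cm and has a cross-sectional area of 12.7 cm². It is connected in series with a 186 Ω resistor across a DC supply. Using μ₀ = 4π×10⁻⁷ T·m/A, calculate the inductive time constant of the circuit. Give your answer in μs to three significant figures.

τ ≈ 110 μs

A = 12.7 cm² = 1.270×10^-3 m².
L = μ₀N²A/ℓ = (4π×10⁻⁷)(2120)²(1.270×10^-3)/(0.35) = 2.049×10^-2 H.
τ = L/R = (2.049×10^-2)/(186) = 1.102×10^-4 s.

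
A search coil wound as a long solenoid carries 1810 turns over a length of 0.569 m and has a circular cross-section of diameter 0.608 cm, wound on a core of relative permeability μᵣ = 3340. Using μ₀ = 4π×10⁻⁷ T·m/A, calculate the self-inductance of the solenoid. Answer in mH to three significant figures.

L ≈ 702 mH

A = π(d/2)² = π(3.040×10^-3 m)² = 2.903×10^-5 m².
For a long solenoid, L = μ₀μᵣN²A/ℓ.
L = (4π×10⁻⁷)(3340)(1810)²(2.903×10^-5)/(0.569 m) = 0.7016 H.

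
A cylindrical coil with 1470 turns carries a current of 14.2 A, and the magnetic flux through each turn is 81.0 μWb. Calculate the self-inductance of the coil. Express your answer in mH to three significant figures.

Self-inductance is defined by L = NΦ_B/I (flux linkage over current).
L = (1470)(8.100×10^-5 Wb)/(14.2 A) = 8.385×10^-3 H.

L ≈ 8.39 mH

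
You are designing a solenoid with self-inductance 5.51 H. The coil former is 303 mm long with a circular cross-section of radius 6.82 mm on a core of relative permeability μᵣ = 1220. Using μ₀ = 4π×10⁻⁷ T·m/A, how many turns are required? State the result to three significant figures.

N ≈ 2730 turns

A = πr² = π(6.820×10^-3 m)² = 1.461×10^-4 m².
From L = μ₀μᵣN²A/ℓ, N = √(Lℓ / (μ₀μᵣA)).
N = √[(5.51)(0.303) / ((4π×10⁻⁷)(1220)×1.461×10^-4)] = √(7.453×10^6) ≈ 2729.9.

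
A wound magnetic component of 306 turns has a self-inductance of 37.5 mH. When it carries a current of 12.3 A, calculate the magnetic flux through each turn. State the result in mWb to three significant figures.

From L = NΦ_B/I, the flux per turn is Φ_B = LI/N.
Φ_B = (3.750×10^-2 H)(12.3 A)/306 = 1.507×10^-3 Wb.

Φ_B ≈ 1.51 mWb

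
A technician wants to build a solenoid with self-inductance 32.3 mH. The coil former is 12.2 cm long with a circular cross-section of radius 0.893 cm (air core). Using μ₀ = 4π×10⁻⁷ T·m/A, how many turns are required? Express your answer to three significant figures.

N ≈ 3540 turns

A = πr² = π(8.930×10^-3 m)² = 2.505×10^-4 m².
From L = μ₀N²A/ℓ, N = √(Lℓ / (μ₀A)).
N = √[(3.230×10^-2)(0.122) / ((4π×10⁻⁷)×2.505×10^-4)] = √(1.252×10^7) ≈ 3537.9.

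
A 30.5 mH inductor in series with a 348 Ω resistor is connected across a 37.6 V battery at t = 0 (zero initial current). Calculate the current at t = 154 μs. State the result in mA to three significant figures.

τ = L/R = 3.050×10^-2/348 = 8.764×10^-5 s; final current I_∞ = ε/R = 37.6/348 = 0.108 A.
I(t) = I_∞(1 − e^(−t/τ)) with t/τ = 1.757.
I = (0.108)(1 − e^(−1.757)) = 8.940×10^-2 A.

I ≈ 89.4 mA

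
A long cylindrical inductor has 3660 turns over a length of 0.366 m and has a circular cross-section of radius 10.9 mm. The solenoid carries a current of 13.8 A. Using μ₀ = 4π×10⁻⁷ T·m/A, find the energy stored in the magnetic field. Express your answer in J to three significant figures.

U ≈ 1.63 J

A = πr² = π(1.090×10^-2 m)² = 3.733×10^-4 m².
L = μ₀N²A/ℓ = (4π×10⁻⁷)(3660)²(3.733×10^-4)/(0.366) = 1.717×10^-2 H.
U = ½LI² = ½(1.717×10^-2)(13.8)² = 1.6346 J.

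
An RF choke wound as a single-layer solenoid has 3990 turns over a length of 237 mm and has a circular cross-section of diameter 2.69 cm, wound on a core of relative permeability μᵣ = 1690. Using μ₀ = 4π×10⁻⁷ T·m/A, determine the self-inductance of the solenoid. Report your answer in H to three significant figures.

A = π(d/2)² = π(1.345×10^-2 m)² = 5.683×10^-4 m².
For a long solenoid, L = μ₀μᵣN²A/ℓ.
L = (4π×10⁻⁷)(1690)(3990)²(5.683×10^-4)/(0.237 m) = 81.08 H.

L ≈ 81.1 H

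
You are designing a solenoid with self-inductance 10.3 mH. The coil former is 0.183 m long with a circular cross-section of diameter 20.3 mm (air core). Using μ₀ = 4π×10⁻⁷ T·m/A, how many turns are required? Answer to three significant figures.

N ≈ 2150 turns

A = π(d/2)² = π(1.015×10^-2 m)² = 3.237×10^-4 m².
From L = μ₀N²A/ℓ, N = √(Lℓ / (μ₀A)).
N = √[(1.030×10^-2)(0.183) / ((4π×10⁻⁷)×3.237×10^-4)] = √(4.634×10^6) ≈ 2152.8.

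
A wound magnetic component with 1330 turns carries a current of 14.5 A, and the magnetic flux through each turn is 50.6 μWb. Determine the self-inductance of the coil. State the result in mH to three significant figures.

Self-inductance is defined by L = NΦ_B/I (flux linkage over current).
L = (1330)(5.060×10^-5 Wb)/(14.5 A) = 4.641×10^-3 H.

L ≈ 4.64 mH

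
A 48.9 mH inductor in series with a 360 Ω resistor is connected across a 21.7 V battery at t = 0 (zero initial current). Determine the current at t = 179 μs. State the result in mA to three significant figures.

I ≈ 44.1 mA

τ = L/R = 4.890×10^-2/360 = 1.358×10^-4 s; final current I_∞ = ε/R = 21.7/360 = 6.028×10^-2 A.
I(t) = I_∞(1 − e^(−t/τ)) with t/τ = 1.318.
I = (6.028×10^-2)(1 − e^(−1.318)) = 4.414×10^-2 A.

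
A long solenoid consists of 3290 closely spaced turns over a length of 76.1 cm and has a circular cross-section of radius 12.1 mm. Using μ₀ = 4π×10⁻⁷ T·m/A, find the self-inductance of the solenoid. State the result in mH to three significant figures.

A = πr² = π(1.210×10^-2 m)² = 4.600×10^-4 m².
For a long solenoid, L = μ₀N²A/ℓ.
L = (4π×10⁻⁷)(3290)²(4.600×10^-4)/(0.761 m) = 8.221×10^-3 H.

L ≈ 8.22 mH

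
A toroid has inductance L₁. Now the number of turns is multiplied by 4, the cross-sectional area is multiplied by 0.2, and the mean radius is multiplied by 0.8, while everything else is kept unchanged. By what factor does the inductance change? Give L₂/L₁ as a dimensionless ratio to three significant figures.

L₂/L₁ = 4.00

For a toroid, L ∝ μᵣN²A/R.
L₂/L₁ = (4)^2 × (0.2) × (0.8)^-1 = 4.00.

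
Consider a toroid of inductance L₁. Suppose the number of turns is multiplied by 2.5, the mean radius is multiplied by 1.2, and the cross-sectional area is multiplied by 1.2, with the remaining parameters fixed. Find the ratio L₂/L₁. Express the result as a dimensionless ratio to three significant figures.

L₂/L₁ = 6.25

For a toroid, L ∝ μᵣN²A/R.
L₂/L₁ = (2.5)^2 × (1.2)^-1 × (1.2) = 6.25.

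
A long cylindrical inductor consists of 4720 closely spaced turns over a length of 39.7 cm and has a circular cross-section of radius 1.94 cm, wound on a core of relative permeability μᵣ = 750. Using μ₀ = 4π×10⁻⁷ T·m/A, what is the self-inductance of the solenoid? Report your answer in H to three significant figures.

L ≈ 62.5 H

A = πr² = π(1.940×10^-2 m)² = 1.182×10^-3 m².
For a long solenoid, L = μ₀μᵣN²A/ℓ.
L = (4π×10⁻⁷)(750)(4720)²(1.182×10^-3)/(0.397 m) = 62.53 H.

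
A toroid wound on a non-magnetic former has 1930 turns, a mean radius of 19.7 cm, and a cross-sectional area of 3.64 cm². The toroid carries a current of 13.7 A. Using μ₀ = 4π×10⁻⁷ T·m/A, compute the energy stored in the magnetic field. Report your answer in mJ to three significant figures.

U ≈ 129 mJ

L = μ₀N²A/(2πR) = (4π×10⁻⁷)(1930)²(3.640×10^-4)/(2π×0.197) = 1.377×10^-3 H.
U = ½LI² = ½(1.377×10^-3)(13.7)² = 0.1292 J.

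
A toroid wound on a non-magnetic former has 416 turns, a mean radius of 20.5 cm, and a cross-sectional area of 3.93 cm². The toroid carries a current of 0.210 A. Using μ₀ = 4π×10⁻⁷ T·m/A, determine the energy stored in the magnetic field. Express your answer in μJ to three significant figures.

U ≈ 1.46 μJ

L = μ₀N²A/(2πR) = (4π×10⁻⁷)(416)²(3.930×10^-4)/(2π×0.205) = 6.635×10^-5 H.
U = ½LI² = ½(6.635×10^-5)(0.210)² = 1.463×10^-6 J.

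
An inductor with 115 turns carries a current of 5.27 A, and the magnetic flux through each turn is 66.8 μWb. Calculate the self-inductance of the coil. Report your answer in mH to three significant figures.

Self-inductance is defined by L = NΦ_B/I (flux linkage over current).
L = (115)(6.680×10^-5 Wb)/(5.27 A) = 1.458×10^-3 H.

L ≈ 1.46 mH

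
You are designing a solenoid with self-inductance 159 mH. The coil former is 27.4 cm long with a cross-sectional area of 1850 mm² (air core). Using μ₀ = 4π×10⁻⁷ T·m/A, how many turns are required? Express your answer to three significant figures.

A = 1850 mm² = 1.850×10^-3 m².
From L = μ₀N²A/ℓ, N = √(Lℓ / (μ₀A)).
N = √[(0.159)(0.274) / ((4π×10⁻⁷)×1.850×10^-3)] = √(1.874×10^7) ≈ 4329.0.

N ≈ 4330 turns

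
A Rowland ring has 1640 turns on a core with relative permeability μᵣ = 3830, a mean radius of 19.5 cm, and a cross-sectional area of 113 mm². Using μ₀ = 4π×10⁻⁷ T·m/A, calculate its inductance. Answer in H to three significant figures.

L ≈ 1.19 H

For a thin toroid, L = μ₀μᵣN²A/(2πR).
L = (4π×10⁻⁷)(3830)(1640)²(1.130×10^-4) / (2π×0.195 m) = 1.194 H.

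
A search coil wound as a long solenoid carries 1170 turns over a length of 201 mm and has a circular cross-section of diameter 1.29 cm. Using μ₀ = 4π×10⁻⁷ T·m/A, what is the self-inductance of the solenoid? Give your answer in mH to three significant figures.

L ≈ 1.12 mH

A = π(d/2)² = π(6.450×10^-3 m)² = 1.307×10^-4 m².
For a long solenoid, L = μ₀N²A/ℓ.
L = (4π×10⁻⁷)(1170)²(1.307×10^-4)/(0.201 m) = 1.119×10^-3 H.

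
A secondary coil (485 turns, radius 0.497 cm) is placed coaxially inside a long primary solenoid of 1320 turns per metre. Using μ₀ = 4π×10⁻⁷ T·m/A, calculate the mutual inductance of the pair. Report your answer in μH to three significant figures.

M ≈ 62.4 μH

The outer solenoid produces a uniform field B₁ = μ₀n₁I₁ across the inner coil,
so the flux linkage is N₂Φ = N₂B₁A₂ = μ₀n₁N₂A₂·I₁, giving M = μ₀n₁N₂A₂.
A₂ = πr² = π(4.970×10^-3 m)² = 7.760×10^-5 m².
M = (4π×10⁻⁷)(1320)(485)(7.760×10^-5) = 6.243×10^-5 H.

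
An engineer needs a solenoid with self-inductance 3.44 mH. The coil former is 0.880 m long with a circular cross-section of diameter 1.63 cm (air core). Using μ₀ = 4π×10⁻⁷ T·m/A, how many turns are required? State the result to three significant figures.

A = π(d/2)² = π(8.150×10^-3 m)² = 2.087×10^-4 m².
From L = μ₀N²A/ℓ, N = √(Lℓ / (μ₀A)).
N = √[(3.440×10^-3)(0.88) / ((4π×10⁻⁷)×2.087×10^-4)] = √(1.154×10^7) ≈ 3397.7.

N ≈ 3400 turns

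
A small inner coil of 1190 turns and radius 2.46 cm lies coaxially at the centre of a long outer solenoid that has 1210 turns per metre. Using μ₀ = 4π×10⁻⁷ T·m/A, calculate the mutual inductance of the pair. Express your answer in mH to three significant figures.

The outer solenoid produces a uniform field B₁ = μ₀n₁I₁ across the inner coil,
so the flux linkage is N₂Φ = N₂B₁A₂ = μ₀n₁N₂A₂·I₁, giving M = μ₀n₁N₂A₂.
A₂ = πr² = π(2.460×10^-2 m)² = 1.901×10^-3 m².
M = (4π×10⁻⁷)(1210)(1190)(1.901×10^-3) = 3.440×10^-3 H.

M ≈ 3.44 mH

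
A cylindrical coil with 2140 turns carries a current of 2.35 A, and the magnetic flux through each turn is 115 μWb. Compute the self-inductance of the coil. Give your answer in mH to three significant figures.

Self-inductance is defined by L = NΦ_B/I (flux linkage over current).
L = (2140)(1.150×10^-4 Wb)/(2.35 A) = 0.1047 H.

L ≈ 105 mH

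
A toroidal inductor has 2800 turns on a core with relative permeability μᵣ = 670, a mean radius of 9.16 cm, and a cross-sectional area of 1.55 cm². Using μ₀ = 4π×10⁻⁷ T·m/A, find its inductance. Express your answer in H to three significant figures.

For a thin toroid, L = μ₀μᵣN²A/(2πR).
L = (4π×10⁻⁷)(670)(2800)²(1.550×10^-4) / (2π×9.160×10^-2 m) = 1.778 H.

L ≈ 1.78 H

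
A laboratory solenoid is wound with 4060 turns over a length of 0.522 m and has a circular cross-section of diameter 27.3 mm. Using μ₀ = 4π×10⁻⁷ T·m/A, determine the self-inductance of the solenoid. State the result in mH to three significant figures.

A = π(d/2)² = π(1.365×10^-2 m)² = 5.853×10^-4 m².
For a long solenoid, L = μ₀N²A/ℓ.
L = (4π×10⁻⁷)(4060)²(5.853×10^-4)/(0.522 m) = 2.323×10^-2 H.

L ≈ 23.2 mH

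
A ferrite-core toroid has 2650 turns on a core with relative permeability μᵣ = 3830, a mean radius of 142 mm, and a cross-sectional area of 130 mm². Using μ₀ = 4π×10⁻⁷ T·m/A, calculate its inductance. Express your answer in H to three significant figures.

For a thin toroid, L = μ₀μᵣN²A/(2πR).
L = (4π×10⁻⁷)(3830)(2650)²(1.300×10^-4) / (2π×0.142 m) = 4.9247 H.

L ≈ 4.92 H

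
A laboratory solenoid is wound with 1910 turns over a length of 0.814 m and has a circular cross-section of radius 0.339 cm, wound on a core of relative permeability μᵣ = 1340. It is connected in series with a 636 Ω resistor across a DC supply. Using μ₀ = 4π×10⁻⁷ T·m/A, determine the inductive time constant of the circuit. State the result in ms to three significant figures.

τ ≈ 0.428 ms

A = πr² = π(3.390×10^-3 m)² = 3.610×10^-5 m².
L = μ₀μᵣN²A/ℓ = (4π×10⁻⁷)(1340)(1910)²(3.610×10^-5)/(0.814) = 0.27246 H.
τ = L/R = (0.27246)/(636) = 4.284×10^-4 s.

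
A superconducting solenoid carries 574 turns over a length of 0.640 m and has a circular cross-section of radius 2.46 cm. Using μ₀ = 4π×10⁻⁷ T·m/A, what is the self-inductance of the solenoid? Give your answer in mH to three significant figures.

L ≈ 1.23 mH

A = πr² = π(2.460×10^-2 m)² = 1.901×10^-3 m².
For a long solenoid, L = μ₀N²A/ℓ.
L = (4π×10⁻⁷)(574)²(1.901×10^-3)/(0.64 m) = 1.230×10^-3 H.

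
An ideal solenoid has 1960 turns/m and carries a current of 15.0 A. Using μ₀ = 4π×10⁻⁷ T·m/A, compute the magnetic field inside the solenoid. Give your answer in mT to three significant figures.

B ≈ 36.9 mT

Inside a long solenoid, B = μ₀nI.
B = (4π×10⁻⁷)(1.960×10^3 m⁻¹)(15.0 A) = 3.6945×10^-2 T.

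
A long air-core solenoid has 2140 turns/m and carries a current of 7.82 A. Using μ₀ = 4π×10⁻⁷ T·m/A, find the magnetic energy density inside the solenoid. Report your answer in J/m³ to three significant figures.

B = μ₀nI = (4π×10⁻⁷)(2.140×10^3)(7.82) = 2.103×10^-2 T.
u = B²/(2μ₀) = (2.103×10^-2)²/(2×4π×10⁻⁷) = 176 J/m³.

u ≈ 176 J/m³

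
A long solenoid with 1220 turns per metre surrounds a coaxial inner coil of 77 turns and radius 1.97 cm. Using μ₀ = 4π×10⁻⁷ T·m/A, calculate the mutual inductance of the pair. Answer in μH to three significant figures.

The outer solenoid produces a uniform field B₁ = μ₀n₁I₁ across the inner coil,
so the flux linkage is N₂Φ = N₂B₁A₂ = μ₀n₁N₂A₂·I₁, giving M = μ₀n₁N₂A₂.
A₂ = πr² = π(1.970×10^-2 m)² = 1.219×10^-3 m².
M = (4π×10⁻⁷)(1220)(77)(1.219×10^-3) = 1.439×10^-4 H.

M ≈ 144 μH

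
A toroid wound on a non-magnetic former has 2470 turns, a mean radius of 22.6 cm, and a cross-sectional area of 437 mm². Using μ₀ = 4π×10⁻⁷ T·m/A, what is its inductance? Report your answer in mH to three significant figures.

For a thin toroid, L = μ₀N²A/(2πR).
L = (4π×10⁻⁷)(2470)²(4.370×10^-4) / (2π×0.226 m) = 2.359×10^-3 H.

L ≈ 2.36 mH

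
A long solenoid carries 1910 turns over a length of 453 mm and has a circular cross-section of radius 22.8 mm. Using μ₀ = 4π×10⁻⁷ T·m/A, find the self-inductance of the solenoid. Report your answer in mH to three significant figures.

A = πr² = π(2.280×10^-2 m)² = 1.633×10^-3 m².
For a long solenoid, L = μ₀N²A/ℓ.
L = (4π×10⁻⁷)(1910)²(1.633×10^-3)/(0.453 m) = 1.653×10^-2 H.

L ≈ 16.5 mH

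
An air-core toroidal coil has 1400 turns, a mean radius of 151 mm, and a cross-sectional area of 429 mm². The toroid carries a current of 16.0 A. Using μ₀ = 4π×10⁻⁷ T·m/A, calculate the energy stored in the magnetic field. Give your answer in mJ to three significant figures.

U ≈ 143 mJ

L = μ₀N²A/(2πR) = (4π×10⁻⁷)(1400)²(4.290×10^-4)/(2π×0.151) = 1.114×10^-3 H.
U = ½LI² = ½(1.114×10^-3)(16.0)² = 0.1426 J.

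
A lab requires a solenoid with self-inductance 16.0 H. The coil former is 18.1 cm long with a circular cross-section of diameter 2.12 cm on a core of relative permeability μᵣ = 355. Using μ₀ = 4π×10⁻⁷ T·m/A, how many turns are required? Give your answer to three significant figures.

N ≈ 4290 turns

A = π(d/2)² = π(1.060×10^-2 m)² = 3.530×10^-4 m².
From L = μ₀μᵣN²A/ℓ, N = √(Lℓ / (μ₀μᵣA)).
N = √[(16)(0.181) / ((4π×10⁻⁷)(355)×3.530×10^-4)] = √(1.839×10^7) ≈ 4288.4.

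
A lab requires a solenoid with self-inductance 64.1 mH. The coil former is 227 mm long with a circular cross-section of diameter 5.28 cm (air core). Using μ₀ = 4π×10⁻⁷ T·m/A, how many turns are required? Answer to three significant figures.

A = π(d/2)² = π(2.640×10^-2 m)² = 2.190×10^-3 m².
From L = μ₀N²A/ℓ, N = √(Lℓ / (μ₀A)).
N = √[(6.410×10^-2)(0.227) / ((4π×10⁻⁷)×2.190×10^-3)] = √(5.288×10^6) ≈ 2299.6.

N ≈ 2300 turns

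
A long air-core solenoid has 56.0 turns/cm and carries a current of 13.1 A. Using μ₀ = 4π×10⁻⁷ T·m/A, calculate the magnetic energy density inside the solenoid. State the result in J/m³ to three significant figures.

B = μ₀nI = (4π×10⁻⁷)(5.600×10^3)(13.1) = 9.219×10^-2 T.
u = B²/(2μ₀) = (9.219×10^-2)²/(2×4π×10⁻⁷) = 3.381×10^3 J/m³.

u ≈ 3380 J/m³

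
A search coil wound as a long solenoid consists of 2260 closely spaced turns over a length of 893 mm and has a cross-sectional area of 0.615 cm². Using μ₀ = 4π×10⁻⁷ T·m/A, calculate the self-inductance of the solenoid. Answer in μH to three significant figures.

L ≈ 442 μH

A = 0.615 cm² = 6.150×10^-5 m².
For a long solenoid, L = μ₀N²A/ℓ.
L = (4π×10⁻⁷)(2260)²(6.150×10^-5)/(0.893 m) = 4.420×10^-4 H.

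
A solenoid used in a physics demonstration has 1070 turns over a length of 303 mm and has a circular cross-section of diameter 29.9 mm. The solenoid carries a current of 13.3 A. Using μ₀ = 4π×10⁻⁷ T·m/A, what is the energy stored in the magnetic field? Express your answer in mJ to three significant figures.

U ≈ 295 mJ

A = π(d/2)² = π(1.495×10^-2 m)² = 7.022×10^-4 m².
L = μ₀N²A/ℓ = (4π×10⁻⁷)(1070)²(7.022×10^-4)/(0.303) = 3.334×10^-3 H.
U = ½LI² = ½(3.334×10^-3)(13.3)² = 0.2949 J.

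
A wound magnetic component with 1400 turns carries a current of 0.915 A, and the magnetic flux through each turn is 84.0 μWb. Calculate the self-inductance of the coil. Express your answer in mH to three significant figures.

L ≈ 129 mH

Self-inductance is defined by L = NΦ_B/I (flux linkage over current).
L = (1400)(8.400×10^-5 Wb)/(0.915 A) = 0.1285 H.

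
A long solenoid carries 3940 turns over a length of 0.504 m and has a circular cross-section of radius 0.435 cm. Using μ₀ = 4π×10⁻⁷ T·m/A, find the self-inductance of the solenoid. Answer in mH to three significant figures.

A = πr² = π(4.350×10^-3 m)² = 5.9447×10^-5 m².
For a long solenoid, L = μ₀N²A/ℓ.
L = (4π×10⁻⁷)(3940)²(5.9447×10^-5)/(0.504 m) = 2.301×10^-3 H.

L ≈ 2.30 mH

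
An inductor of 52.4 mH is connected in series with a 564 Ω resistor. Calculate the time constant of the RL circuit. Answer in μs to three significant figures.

τ ≈ 92.9 μs

τ = L/R = (5.240×10^-2 H)/(564 Ω) = 9.291×10^-5 s.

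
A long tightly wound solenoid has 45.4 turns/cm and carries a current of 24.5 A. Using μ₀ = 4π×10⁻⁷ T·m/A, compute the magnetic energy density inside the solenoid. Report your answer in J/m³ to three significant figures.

B = μ₀nI = (4π×10⁻⁷)(4.540×10^3)(24.5) = 0.1398 T.
u = B²/(2μ₀) = (0.1398)²/(2×4π×10⁻⁷) = 7.774×10^3 J/m³.

u ≈ 7770 J/m³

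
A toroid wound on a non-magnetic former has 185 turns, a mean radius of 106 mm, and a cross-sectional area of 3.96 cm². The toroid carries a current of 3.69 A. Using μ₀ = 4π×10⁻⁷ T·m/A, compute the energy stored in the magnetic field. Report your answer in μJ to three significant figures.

L = μ₀N²A/(2πR) = (4π×10⁻⁷)(185)²(3.960×10^-4)/(2π×0.106) = 2.557×10^-5 H.
U = ½LI² = ½(2.557×10^-5)(3.69)² = 1.741×10^-4 J.

U ≈ 174 μJ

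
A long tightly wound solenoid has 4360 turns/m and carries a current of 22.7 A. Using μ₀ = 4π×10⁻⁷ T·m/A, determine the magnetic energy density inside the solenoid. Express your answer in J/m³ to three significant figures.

B = μ₀nI = (4π×10⁻⁷)(4.360×10^3)(22.7) = 0.1244 T.
u = B²/(2μ₀) = (0.1244)²/(2×4π×10⁻⁷) = 6.1547×10^3 J/m³.

u ≈ 6150 J/m³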